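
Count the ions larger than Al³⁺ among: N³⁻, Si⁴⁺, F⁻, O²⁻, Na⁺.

4

Isoelectronic series (10 e⁻ each). Size is set by nuclear charge: more protons means a smaller ion. Si⁴⁺ (Z=14), Al³⁺ (Z=13), Na⁺ (Z=11), F⁻ (Z=9), O²⁻ (Z=8), N³⁻ (Z=7).
Relative to Al³⁺, the ions that are larger are Na⁺, F⁻, O²⁻, N³⁻. Count: 4.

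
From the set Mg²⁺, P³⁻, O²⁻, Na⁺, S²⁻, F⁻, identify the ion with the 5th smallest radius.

S²⁻

Mg²⁺ has 10 e⁻ (Z=12), Na⁺ has 10 e⁻ (Z=11), F⁻ has 10 e⁻ (Z=9), O²⁻ has 10 e⁻ (Z=8), S²⁻ has 18 e⁻ (Z=16), P³⁻ has 18 e⁻ (Z=15). Mg²⁺ < Na⁺ (both 10 e⁻, Z=12>11); Na⁺ < F⁻ (isoelectronic, higher Z=11 is smaller); F⁻ < O²⁻ (isoelectronic, higher Z=9 is smaller); O²⁻ < S²⁻ (same group, 1 shell fewer); S²⁻ < P³⁻ (both 18 e⁻, Z=16>15).
That gives Mg²⁺ < Na⁺ < F⁻ < O²⁻ < S²⁻ < P³⁻. From the smallest end, number 5 is S²⁻.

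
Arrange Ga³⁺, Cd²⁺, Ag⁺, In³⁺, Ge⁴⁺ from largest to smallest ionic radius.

First list Z and electron count for each: Ge⁴⁺ (Z=32, 28 e⁻), Ga³⁺ (Z=31, 28 e⁻), In³⁺ (Z=49, 46 e⁻), Cd²⁺ (Z=48, 46 e⁻), Ag⁺ (Z=47, 46 e⁻). Ge⁴⁺ < Ga³⁺ (isoelectronic, higher Z=32 is smaller); Ga³⁺ < In³⁺ (same group, 1 shell fewer); In³⁺ < Cd²⁺ (isoelectronic, higher Z=49 is smaller); Cd²⁺ < Ag⁺ (isoelectronic, higher Z=48 is smaller).

Ag⁺ > Cd²⁺ > In³⁺ > Ga³⁺ > Ge⁴⁺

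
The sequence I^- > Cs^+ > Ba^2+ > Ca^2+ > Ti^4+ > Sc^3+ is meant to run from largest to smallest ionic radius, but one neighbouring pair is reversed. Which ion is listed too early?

Ti^4+

Check each adjacent pair. Ti^4+ and Sc^3+ are reversed: both have 18 electrons but Z(Ti)=22 > Z(Sc)=21, so Ti^4+ should be the smaller of the two. No other neighbouring pair contradicts the periodic trends, so Ti^4+ is the ion listed too early.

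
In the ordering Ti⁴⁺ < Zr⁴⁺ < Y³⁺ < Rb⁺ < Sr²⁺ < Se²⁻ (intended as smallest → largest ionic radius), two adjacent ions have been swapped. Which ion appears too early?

Check each adjacent pair. Rb⁺ and Sr²⁺ are reversed: Sr²⁺ and Rb⁺ share 36 electrons; the higher nuclear charge on Sr (Z=38) contracts it more, so Sr²⁺ < Rb⁺. No other neighbouring pair contradicts the periodic trends, so Rb⁺ is the ion listed too early.

Rb⁺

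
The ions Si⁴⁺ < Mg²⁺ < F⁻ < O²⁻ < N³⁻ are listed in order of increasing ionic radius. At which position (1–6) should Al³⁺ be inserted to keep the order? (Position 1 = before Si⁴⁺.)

Isoelectronic series (10 e⁻ each). Size is set by nuclear charge: more protons means a smaller ion. Si⁴⁺ (Z=14), Al³⁺ (Z=13), Mg²⁺ (Z=12), F⁻ (Z=9), O²⁻ (Z=8), N³⁻ (Z=7).
With Al³⁺ included the full order is Si⁴⁺ < Al³⁺ < Mg²⁺ < F⁻ < O²⁻ < N³⁻, so it takes position 2.

2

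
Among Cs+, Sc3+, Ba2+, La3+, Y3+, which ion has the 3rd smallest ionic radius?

La3+

Work out protons and electrons: Sc3+ has 18 e⁻ (Z=21), Y3+ has 36 e⁻ (Z=39), La3+ has 54 e⁻ (Z=57), Ba2+ has 54 e⁻ (Z=56), Cs+ has 54 e⁻ (Z=55). Sc3+ < Y3+ (same group, period 4 vs 5); Y3+ < La3+ (same group, period 5 vs 6); La3+ < Ba2+ (both 54 e⁻, Z=57>56); Ba2+ < Cs+ (both 54 e⁻, Z=56>55).
So the order is Sc3+ < Y3+ < La3+ < Ba2+ < Cs+; the 3rd-smallest ion is La3+.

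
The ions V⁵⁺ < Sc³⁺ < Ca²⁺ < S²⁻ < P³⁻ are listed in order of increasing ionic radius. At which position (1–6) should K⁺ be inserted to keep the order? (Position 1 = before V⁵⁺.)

4

Each ion has 18 electrons. The ranking follows nuclear charge in reverse — greater Z gives a smaller radius. V⁵⁺ (Z=23), Sc³⁺ (Z=21), Ca²⁺ (Z=20), K⁺ (Z=19), S²⁻ (Z=16), P³⁻ (Z=15).
The complete sequence is V⁵⁺ < Sc³⁺ < Ca²⁺ < K⁺ < S²⁻ < P³⁻. K⁺ sits at position 4.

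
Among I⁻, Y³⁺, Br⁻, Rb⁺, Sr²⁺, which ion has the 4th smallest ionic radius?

Br⁻

Y³⁺ (Z=39, 36 e⁻), Sr²⁺ (Z=38, 36 e⁻), Rb⁺ (Z=37, 36 e⁻), Br⁻ (Z=35, 36 e⁻), I⁻ (Z=53, 54 e⁻). Y³⁺ < Sr²⁺ (both 36 e⁻, Z=39>38); Sr²⁺ < Rb⁺ (isoelectronic, higher Z=38 is smaller); Rb⁺ < Br⁻ (both 36 e⁻, Z=37>35); Br⁻ < I⁻ (same group, period 4 vs 5).
So the order is Y³⁺ < Sr²⁺ < Rb⁺ < Br⁻ < I⁻; the 4th-smallest ion is Br⁻.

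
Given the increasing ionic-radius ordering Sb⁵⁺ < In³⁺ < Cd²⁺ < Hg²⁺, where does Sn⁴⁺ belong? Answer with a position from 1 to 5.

2

Electron counts and nuclear charges: Sb⁵⁺: 46 e⁻, Z=51, Sn⁴⁺: 46 e⁻, Z=50, In³⁺: 46 e⁻, Z=49, Cd²⁺: 46 e⁻, Z=48, Hg²⁺: 78 e⁻, Z=80. Sb⁵⁺ < Sn⁴⁺ (isoelectronic, higher Z=51 is smaller); Sn⁴⁺ < In³⁺ (both 46 e⁻, Z=50>49); In³⁺ < Cd²⁺ (both 46 e⁻, Z=49>48); Cd²⁺ < Hg²⁺ (same group, 1 shell fewer).
With Sn⁴⁺ included the full order is Sb⁵⁺ < Sn⁴⁺ < In³⁺ < Cd²⁺ < Hg²⁺, so it takes position 2.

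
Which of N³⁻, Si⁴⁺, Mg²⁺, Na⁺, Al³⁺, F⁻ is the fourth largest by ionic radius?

All of these have 10 electrons (isoelectronic). With the same electron cloud, the ion with the most protons pulls it in tightest. Nuclear charges: Si⁴⁺ (Z=14), Al³⁺ (Z=13), Mg²⁺ (Z=12), Na⁺ (Z=11), F⁻ (Z=9), N³⁻ (Z=7). Highest Z is smallest.
Ordering: Si⁴⁺ < Al³⁺ < Mg²⁺ < Na⁺ < F⁻ < N³⁻. The fourth largest is Mg²⁺.

Mg²⁺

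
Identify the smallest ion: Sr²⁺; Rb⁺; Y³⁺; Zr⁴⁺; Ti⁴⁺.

Tabulating Z and e⁻: Ti⁴⁺ (Z=22, 18 e⁻), Zr⁴⁺ (Z=40, 36 e⁻), Y³⁺ (Z=39, 36 e⁻), Sr²⁺ (Z=38, 36 e⁻), Rb⁺ (Z=37, 36 e⁻). Ti⁴⁺ < Zr⁴⁺ (same group, 1 shell fewer); Zr⁴⁺ < Y³⁺ (both 36 e⁻, Z=40>39); Y³⁺ < Sr²⁺ (isoelectronic, higher Z=39 is smaller); Sr²⁺ < Rb⁺ (both 36 e⁻, Z=38>37).

Ti⁴⁺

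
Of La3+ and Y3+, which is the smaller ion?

Y3+

These ions sit in one column with identical charge. Each step down the periodic table adds a principal shell, increasing the radius.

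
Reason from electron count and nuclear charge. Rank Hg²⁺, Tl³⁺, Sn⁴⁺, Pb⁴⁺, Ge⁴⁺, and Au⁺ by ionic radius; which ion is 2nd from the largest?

Hg²⁺

Tabulating Z and e⁻: Ge⁴⁺ (Z=32, 28 e⁻), Sn⁴⁺ (Z=50, 46 e⁻), Pb⁴⁺ (Z=82, 78 e⁻), Tl³⁺ (Z=81, 78 e⁻), Hg²⁺ (Z=80, 78 e⁻), Au⁺ (Z=79, 78 e⁻). Ge⁴⁺ < Sn⁴⁺ (same group, period 4 vs 5); Sn⁴⁺ < Pb⁴⁺ (same group, 1 shell fewer); Pb⁴⁺ < Tl³⁺ (both 78 e⁻, Z=82>81); Tl³⁺ < Hg²⁺ (isoelectronic, higher Z=81 is smaller); Hg²⁺ < Au⁺ (isoelectronic, higher Z=80 is smaller).
So the order is Ge⁴⁺ < Sn⁴⁺ < Pb⁴⁺ < Tl³⁺ < Hg²⁺ < Au⁺; the 2nd-largest ion is Hg²⁺.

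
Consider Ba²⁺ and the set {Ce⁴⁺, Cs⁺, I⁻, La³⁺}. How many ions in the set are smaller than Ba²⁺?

2

Isoelectronic series (54 e⁻ each). Size is set by nuclear charge: more protons means a smaller ion. Ce⁴⁺ (Z=58), La³⁺ (Z=57), Ba²⁺ (Z=56), Cs⁺ (Z=55), I⁻ (Z=53).
Relative to Ba²⁺, the ions that are smaller are Ce⁴⁺, La³⁺. That's 2.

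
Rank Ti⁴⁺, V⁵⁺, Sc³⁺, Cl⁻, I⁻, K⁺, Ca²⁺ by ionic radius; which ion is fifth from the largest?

First list Z and electron count for each: V⁵⁺ has 18 e⁻ (Z=23), Ti⁴⁺ has 18 e⁻ (Z=22), Sc³⁺ has 18 e⁻ (Z=21), Ca²⁺ has 18 e⁻ (Z=20), K⁺ has 18 e⁻ (Z=19), Cl⁻ has 18 e⁻ (Z=17), I⁻ has 54 e⁻ (Z=53). V⁵⁺ < Ti⁴⁺ (isoelectronic, higher Z=23 is smaller); Ti⁴⁺ < Sc³⁺ (both 18 e⁻, Z=22>21); Sc³⁺ < Ca²⁺ (isoelectronic, higher Z=21 is smaller); Ca²⁺ < K⁺ (isoelectronic, higher Z=20 is smaller); K⁺ < Cl⁻ (both 18 e⁻, Z=19>17); Cl⁻ < I⁻ (same group, period 3 vs 5).
Full ascending order: V⁵⁺ < Ti⁴⁺ < Sc³⁺ < Ca²⁺ < K⁺ < Cl⁻ < I⁻. Counting from the largest, position 5 is Sc³⁺.

Sc³⁺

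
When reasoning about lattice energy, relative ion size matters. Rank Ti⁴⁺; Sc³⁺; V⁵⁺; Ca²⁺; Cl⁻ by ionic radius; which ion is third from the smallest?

Isoelectronic series (18 e⁻ each). Size is set by nuclear charge: more protons means a smaller ion. V⁵⁺ (Z=23), Ti⁴⁺ (Z=22), Sc³⁺ (Z=21), Ca²⁺ (Z=20), Cl⁻ (Z=17).
So the order is V⁵⁺ < Ti⁴⁺ < Sc³⁺ < Ca²⁺ < Cl⁻; the 3rd-smallest ion is Sc³⁺.

Sc³⁺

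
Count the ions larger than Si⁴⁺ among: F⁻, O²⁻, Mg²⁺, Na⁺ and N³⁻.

5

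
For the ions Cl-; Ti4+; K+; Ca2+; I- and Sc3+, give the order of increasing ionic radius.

Ti4+ (Z=22, 18 e⁻), Sc3+ (Z=21, 18 e⁻), Ca2+ (Z=20, 18 e⁻), K+ (Z=19, 18 e⁻), Cl- (Z=17, 18 e⁻), I- (Z=53, 54 e⁻). Ti4+ < Sc3+ (both 18 e⁻, Z=22>21); Sc3+ < Ca2+ (isoelectronic, higher Z=21 is smaller); Ca2+ < K+ (both 18 e⁻, Z=20>19); K+ < Cl- (both 18 e⁻, Z=19>17); Cl- < I- (same group, period 3 vs 5).

Ti4+ < Sc3+ < Ca2+ < K+ < Cl- < I-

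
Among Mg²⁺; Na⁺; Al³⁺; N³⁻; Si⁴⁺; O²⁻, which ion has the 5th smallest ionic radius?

O²⁻

Each ion has 10 electrons. The ranking follows nuclear charge in reverse — greater Z gives a smaller radius. Si⁴⁺ (Z=14), Al³⁺ (Z=13), Mg²⁺ (Z=12), Na⁺ (Z=11), O²⁻ (Z=8), N³⁻ (Z=7).
Ordering: Si⁴⁺ < Al³⁺ < Mg²⁺ < Na⁺ < O²⁻ < N³⁻. The 5th smallest is O²⁻.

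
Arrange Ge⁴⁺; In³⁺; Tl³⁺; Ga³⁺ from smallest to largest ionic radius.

Ge⁴⁺ < Ga³⁺ < In³⁺ < Tl³⁺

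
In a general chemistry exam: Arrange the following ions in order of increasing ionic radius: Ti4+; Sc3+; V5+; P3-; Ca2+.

V5+ < Ti4+ < Sc3+ < Ca2+ < P3-

Isoelectronic series (18 e⁻ each). Size is set by nuclear charge: more protons means a smaller ion. V5+ (Z=23), Ti4+ (Z=22), Sc3+ (Z=21), Ca2+ (Z=20), P3- (Z=15).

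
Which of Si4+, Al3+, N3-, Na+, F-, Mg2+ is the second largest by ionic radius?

F-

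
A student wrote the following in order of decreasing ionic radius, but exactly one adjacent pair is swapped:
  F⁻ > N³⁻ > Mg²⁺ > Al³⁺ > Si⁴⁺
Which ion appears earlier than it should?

F⁻

Check each adjacent pair. F⁻ and N³⁻ are reversed: F⁻ and N³⁻ share 10 electrons; the higher nuclear charge on F (Z=9) contracts it more, so F⁻ < N³⁻. No other neighbouring pair contradicts the periodic trends, so F⁻ is the ion listed too early.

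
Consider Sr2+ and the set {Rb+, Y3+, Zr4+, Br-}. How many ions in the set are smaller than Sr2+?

2

Each ion has 36 electrons. The ranking follows nuclear charge in reverse — greater Z gives a smaller radius. Zr4+ (Z=40), Y3+ (Z=39), Sr2+ (Z=38), Rb+ (Z=37), Br- (Z=35).
Ordering all of them (including Sr2+) by radius gives Zr4+ < Y3+ < Sr2+ < Rb+ < Br-. Count: 2.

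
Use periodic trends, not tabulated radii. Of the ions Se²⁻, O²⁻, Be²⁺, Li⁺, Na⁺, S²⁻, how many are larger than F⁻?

3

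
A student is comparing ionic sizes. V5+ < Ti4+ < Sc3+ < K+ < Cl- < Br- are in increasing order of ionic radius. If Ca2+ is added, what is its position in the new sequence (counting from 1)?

First list Z and electron count for each: V5+ has 18 e⁻ (Z=23), Ti4+ has 18 e⁻ (Z=22), Sc3+ has 18 e⁻ (Z=21), Ca2+ has 18 e⁻ (Z=20), K+ has 18 e⁻ (Z=19), Cl- has 18 e⁻ (Z=17), Br- has 36 e⁻ (Z=35). V5+ < Ti4+ (both 18 e⁻, Z=23>22); Ti4+ < Sc3+ (isoelectronic, higher Z=22 is smaller); Sc3+ < Ca2+ (both 18 e⁻, Z=21>20); Ca2+ < K+ (isoelectronic, higher Z=20 is smaller); K+ < Cl- (isoelectronic, higher Z=19 is smaller); Cl- < Br- (same group, 1 shell fewer).
Putting Ca2+ in gives V5+ < Ti4+ < Sc3+ < Ca2+ < K+ < Cl- < Br-; it lands at slot 4.

4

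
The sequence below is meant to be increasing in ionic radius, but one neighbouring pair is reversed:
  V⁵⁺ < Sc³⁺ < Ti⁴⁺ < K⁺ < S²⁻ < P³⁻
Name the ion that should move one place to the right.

Check each adjacent pair. Sc³⁺ and Ti⁴⁺ are reversed: they are isoelectronic (18 e⁻) and Ti has more protons than Sc (22 vs 21), making Ti⁴⁺ smaller. No other neighbouring pair contradicts the periodic trends, so Sc³⁺ is the ion listed too early.

Sc³⁺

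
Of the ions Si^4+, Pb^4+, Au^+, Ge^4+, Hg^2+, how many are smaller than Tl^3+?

3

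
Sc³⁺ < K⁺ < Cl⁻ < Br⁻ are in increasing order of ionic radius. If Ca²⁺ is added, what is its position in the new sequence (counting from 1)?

Sc³⁺ has 18 e⁻ (Z=21), Ca²⁺ has 18 e⁻ (Z=20), K⁺ has 18 e⁻ (Z=19), Cl⁻ has 18 e⁻ (Z=17), Br⁻ has 36 e⁻ (Z=35). Sc³⁺ < Ca²⁺ (both 18 e⁻, Z=21>20); Ca²⁺ < K⁺ (both 18 e⁻, Z=20>19); K⁺ < Cl⁻ (both 18 e⁻, Z=19>17); Cl⁻ < Br⁻ (same group, 1 shell fewer).
Putting Ca²⁺ in gives Sc³⁺ < Ca²⁺ < K⁺ < Cl⁻ < Br⁻; it lands at slot 2.

2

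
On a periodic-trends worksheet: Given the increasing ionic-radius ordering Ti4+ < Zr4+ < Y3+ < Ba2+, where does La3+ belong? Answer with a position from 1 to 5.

Tabulating Z and e⁻: Ti4+ (Z=22, 18 e⁻), Zr4+ (Z=40, 36 e⁻), Y3+ (Z=39, 36 e⁻), La3+ (Z=57, 54 e⁻), Ba2+ (Z=56, 54 e⁻). Ti4+ < Zr4+ (same group, 1 shell fewer); Zr4+ < Y3+ (isoelectronic, higher Z=40 is smaller); Y3+ < La3+ (same group, period 5 vs 6); La3+ < Ba2+ (isoelectronic, higher Z=57 is smaller).
Merged order: Ti4+ < Zr4+ < Y3+ < La3+ < Ba2+ — La3+ is number 4.

4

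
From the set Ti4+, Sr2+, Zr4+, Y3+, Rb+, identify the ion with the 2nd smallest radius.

Zr4+

First list Z and electron count for each: Ti4+: 18 e⁻, Z=22, Zr4+: 36 e⁻, Z=40, Y3+: 36 e⁻, Z=39, Sr2+: 36 e⁻, Z=38, Rb+: 36 e⁻, Z=37. Ti4+ < Zr4+ (same group, period 4 vs 5); Zr4+ < Y3+ (both 36 e⁻, Z=40>39); Y3+ < Sr2+ (isoelectronic, higher Z=39 is smaller); Sr2+ < Rb+ (isoelectronic, higher Z=38 is smaller).
So the order is Ti4+ < Zr4+ < Y3+ < Sr2+ < Rb+; the 2nd-smallest ion is Zr4+.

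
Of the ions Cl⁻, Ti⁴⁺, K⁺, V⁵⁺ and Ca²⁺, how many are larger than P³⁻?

0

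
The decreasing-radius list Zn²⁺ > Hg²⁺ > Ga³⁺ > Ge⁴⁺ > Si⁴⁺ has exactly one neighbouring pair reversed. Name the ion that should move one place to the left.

Hg²⁺

Compare adjacent ions: both in group 12 with the same charge; Zn²⁺ (period 4) has the smaller radius — yet in this decreasing list Zn²⁺ sits before Hg²⁺. Nothing else is reversed, so Hg²⁺ should move one place to the left.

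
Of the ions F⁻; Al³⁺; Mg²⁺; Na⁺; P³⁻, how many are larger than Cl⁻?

1

First list Z and electron count for each: Al³⁺ (Z=13, 10 e⁻), Mg²⁺ (Z=12, 10 e⁻), Na⁺ (Z=11, 10 e⁻), F⁻ (Z=9, 10 e⁻), Cl⁻ (Z=17, 18 e⁻), P³⁻ (Z=15, 18 e⁻). Al³⁺ < Mg²⁺ (both 10 e⁻, Z=13>12); Mg²⁺ < Na⁺ (both 10 e⁻, Z=12>11); Na⁺ < F⁻ (both 10 e⁻, Z=11>9); F⁻ < Cl⁻ (same group, period 2 vs 3); Cl⁻ < P³⁻ (both 18 e⁻, Z=17>15).
Ordering all of them (including Cl⁻) by radius gives Al³⁺ < Mg²⁺ < Na⁺ < F⁻ < Cl⁻ < P³⁻. So 1 is larger.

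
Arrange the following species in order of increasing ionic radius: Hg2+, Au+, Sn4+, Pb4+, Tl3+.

Sn4+ < Pb4+ < Tl3+ < Hg2+ < Au+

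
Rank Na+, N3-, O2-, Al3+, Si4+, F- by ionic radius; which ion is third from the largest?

F-

All of these have 10 electrons (isoelectronic). With the same electron cloud, the ion with the most protons pulls it in tightest. Nuclear charges: Si4+ (Z=14), Al3+ (Z=13), Na+ (Z=11), F- (Z=9), O2- (Z=8), N3- (Z=7). Highest Z is smallest.
Full ascending order: Si4+ < Al3+ < Na+ < F- < O2- < N3-. Counting from the largest, position 3 is F-.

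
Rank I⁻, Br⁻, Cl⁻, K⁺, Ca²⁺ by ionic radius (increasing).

Work out protons and electrons: Ca²⁺ (Z=20, 18 e⁻), K⁺ (Z=19, 18 e⁻), Cl⁻ (Z=17, 18 e⁻), Br⁻ (Z=35, 36 e⁻), I⁻ (Z=53, 54 e⁻). Ca²⁺ < K⁺ (both 18 e⁻, Z=20>19); K⁺ < Cl⁻ (isoelectronic, higher Z=19 is smaller); Cl⁻ < Br⁻ (same group, 1 shell fewer); Br⁻ < I⁻ (same group, period 4 vs 5).

Ca²⁺ < K⁺ < Cl⁻ < Br⁻ < I⁻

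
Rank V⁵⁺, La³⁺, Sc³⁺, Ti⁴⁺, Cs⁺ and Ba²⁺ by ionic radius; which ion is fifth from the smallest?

Ba²⁺

Tabulating Z and e⁻: V⁵⁺: 18 e⁻, Z=23, Ti⁴⁺: 18 e⁻, Z=22, Sc³⁺: 18 e⁻, Z=21, La³⁺: 54 e⁻, Z=57, Ba²⁺: 54 e⁻, Z=56, Cs⁺: 54 e⁻, Z=55. V⁵⁺ < Ti⁴⁺ (both 18 e⁻, Z=23>22); Ti⁴⁺ < Sc³⁺ (both 18 e⁻, Z=22>21); Sc³⁺ < La³⁺ (same group, 2 shells fewer); La³⁺ < Ba²⁺ (isoelectronic, higher Z=57 is smaller); Ba²⁺ < Cs⁺ (both 54 e⁻, Z=56>55).
That gives V⁵⁺ < Ti⁴⁺ < Sc³⁺ < La³⁺ < Ba²⁺ < Cs⁺. From the smallest end, number 5 is Ba²⁺.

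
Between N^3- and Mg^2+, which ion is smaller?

Mg^2+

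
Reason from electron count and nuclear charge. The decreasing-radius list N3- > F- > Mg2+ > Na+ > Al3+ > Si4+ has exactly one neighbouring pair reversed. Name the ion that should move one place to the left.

Compare adjacent ions: both have 10 electrons but Z(Mg)=12 > Z(Na)=11, so Mg2+ should be the smaller of the two — yet in this decreasing list Mg2+ sits before Na+. Nothing else is reversed, so Na+ should move one place to the left.

Na+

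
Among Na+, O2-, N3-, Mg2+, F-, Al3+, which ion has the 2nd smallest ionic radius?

Mg2+

Each ion has 10 electrons. The ranking follows nuclear charge in reverse — greater Z gives a smaller radius. Al3+ (Z=13), Mg2+ (Z=12), Na+ (Z=11), F- (Z=9), O2- (Z=8), N3- (Z=7).
That gives Al3+ < Mg2+ < Na+ < F- < O2- < N3-. From the smallest end, number 2 is Mg2+.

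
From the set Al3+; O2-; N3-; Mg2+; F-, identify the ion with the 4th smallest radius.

O2-

All of these have 10 electrons (isoelectronic). With the same electron cloud, the ion with the most protons pulls it in tightest. Nuclear charges: Al3+ (Z=13), Mg2+ (Z=12), F- (Z=9), O2- (Z=8), N3- (Z=7). Highest Z is smallest.
So the order is Al3+ < Mg2+ < F- < O2- < N3-; the 4th-smallest ion is O2-.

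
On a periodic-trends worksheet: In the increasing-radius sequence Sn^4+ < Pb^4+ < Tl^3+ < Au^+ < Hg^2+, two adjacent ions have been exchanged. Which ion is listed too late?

Hg^2+

The pair Au^+, Hg^2+ is the wrong way round — Hg^2+ and Au^+ share 78 electrons; the higher nuclear charge on Hg (Z=80) contracts it more, so Hg^2+ < Au^+. All other adjacent pairs agree with periodic trends, so Hg^2+ is the misplaced ion.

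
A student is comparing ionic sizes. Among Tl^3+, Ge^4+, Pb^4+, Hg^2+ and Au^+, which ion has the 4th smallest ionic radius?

Hg^2+

First list Z and electron count for each: Ge^4+ has 28 e⁻ (Z=32), Pb^4+ has 78 e⁻ (Z=82), Tl^3+ has 78 e⁻ (Z=81), Hg^2+ has 78 e⁻ (Z=80), Au^+ has 78 e⁻ (Z=79). Ge^4+ < Pb^4+ (same group, 2 shells fewer); Pb^4+ < Tl^3+ (isoelectronic, higher Z=82 is smaller); Tl^3+ < Hg^2+ (isoelectronic, higher Z=81 is smaller); Hg^2+ < Au^+ (both 78 e⁻, Z=80>79).
Ordering: Ge^4+ < Pb^4+ < Tl^3+ < Hg^2+ < Au^+. The 4th smallest is Hg^2+.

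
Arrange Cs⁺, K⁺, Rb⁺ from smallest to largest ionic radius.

Same group, same charge. Going down the group adds an extra shell of electrons, so the ion gets larger: K⁺ is highest in the group and smallest.

K⁺ < Rb⁺ < Cs⁺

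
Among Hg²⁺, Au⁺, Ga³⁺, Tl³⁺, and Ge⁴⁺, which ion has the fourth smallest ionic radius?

First list Z and electron count for each: Ge⁴⁺: 28 e⁻, Z=32, Ga³⁺: 28 e⁻, Z=31, Tl³⁺: 78 e⁻, Z=81, Hg²⁺: 78 e⁻, Z=80, Au⁺: 78 e⁻, Z=79. Ge⁴⁺ < Ga³⁺ (isoelectronic, higher Z=32 is smaller); Ga³⁺ < Tl³⁺ (same group, period 4 vs 6); Tl³⁺ < Hg²⁺ (isoelectronic, higher Z=81 is smaller); Hg²⁺ < Au⁺ (isoelectronic, higher Z=80 is smaller).
Ordering: Ge⁴⁺ < Ga³⁺ < Tl³⁺ < Hg²⁺ < Au⁺. The fourth smallest is Hg²⁺.

Hg²⁺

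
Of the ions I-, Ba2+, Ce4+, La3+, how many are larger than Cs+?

1

These species are isoelectronic with 54 electrons. The only difference is the number of protons: Ce4+ (Z=58), La3+ (Z=57), Ba2+ (Z=56), Cs+ (Z=55), I- (Z=53). The strongest nuclear pull (Ce4+) gives the smallest ion.
Relative to Cs+, the ions that are larger are I-. That's 1.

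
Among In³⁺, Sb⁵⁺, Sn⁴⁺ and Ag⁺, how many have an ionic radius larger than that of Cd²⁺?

1

Isoelectronic series (46 e⁻ each). Size is set by nuclear charge: more protons means a smaller ion. Sb⁵⁺ (Z=51), Sn⁴⁺ (Z=50), In³⁺ (Z=49), Cd²⁺ (Z=48), Ag⁺ (Z=47).
Relative to Cd²⁺, the ions that are larger are Ag⁺. That's 1.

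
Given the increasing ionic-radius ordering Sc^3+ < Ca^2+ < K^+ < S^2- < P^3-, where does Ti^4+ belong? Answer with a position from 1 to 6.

1

These species are isoelectronic with 18 electrons. The only difference is the number of protons: Ti^4+ (Z=22), Sc^3+ (Z=21), Ca^2+ (Z=20), K^+ (Z=19), S^2- (Z=16), P^3- (Z=15). The strongest nuclear pull (Ti^4+) gives the smallest ion.
The complete sequence is Ti^4+ < Sc^3+ < Ca^2+ < K^+ < S^2- < P^3-. Ti^4+ sits at position 1.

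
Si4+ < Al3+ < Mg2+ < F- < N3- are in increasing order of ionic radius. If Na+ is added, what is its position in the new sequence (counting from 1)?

4

Each ion has 10 electrons. The ranking follows nuclear charge in reverse — greater Z gives a smaller radius. Si4+ (Z=14), Al3+ (Z=13), Mg2+ (Z=12), Na+ (Z=11), F- (Z=9), N3- (Z=7).
Merged order: Si4+ < Al3+ < Mg2+ < Na+ < F- < N3- — Na+ is number 4.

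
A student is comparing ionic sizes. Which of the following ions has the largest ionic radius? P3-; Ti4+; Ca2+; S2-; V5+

P3-

All of these have 18 electrons (isoelectronic). With the same electron cloud, the ion with the most protons pulls it in tightest. Nuclear charges: V5+ (Z=23), Ti4+ (Z=22), Ca2+ (Z=20), S2- (Z=16), P3- (Z=15). Highest Z is smallest.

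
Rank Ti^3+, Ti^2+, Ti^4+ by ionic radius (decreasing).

These are all Ti ions. Removing more electrons (higher positive charge) pulls the remaining electrons in closer, so Ti^4+ is smallest and Ti^2+ is largest.

Ti^2+ > Ti^3+ > Ti^4+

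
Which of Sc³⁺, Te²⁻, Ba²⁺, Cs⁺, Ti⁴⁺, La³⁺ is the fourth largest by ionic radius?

First list Z and electron count for each: Ti⁴⁺ has 18 e⁻ (Z=22), Sc³⁺ has 18 e⁻ (Z=21), La³⁺ has 54 e⁻ (Z=57), Ba²⁺ has 54 e⁻ (Z=56), Cs⁺ has 54 e⁻ (Z=55), Te²⁻ has 54 e⁻ (Z=52). Ti⁴⁺ < Sc³⁺ (both 18 e⁻, Z=22>21); Sc³⁺ < La³⁺ (same group, 2 shells fewer); La³⁺ < Ba²⁺ (isoelectronic, higher Z=57 is smaller); Ba²⁺ < Cs⁺ (both 54 e⁻, Z=56>55); Cs⁺ < Te²⁻ (both 54 e⁻, Z=55>52).
Ordering: Ti⁴⁺ < Sc³⁺ < La³⁺ < Ba²⁺ < Cs⁺ < Te²⁻. The fourth largest is La³⁺.

La³⁺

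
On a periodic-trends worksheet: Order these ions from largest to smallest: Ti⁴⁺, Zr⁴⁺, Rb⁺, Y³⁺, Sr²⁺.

First list Z and electron count for each: Ti⁴⁺ (Z=22, 18 e⁻), Zr⁴⁺ (Z=40, 36 e⁻), Y³⁺ (Z=39, 36 e⁻), Sr²⁺ (Z=38, 36 e⁻), Rb⁺ (Z=37, 36 e⁻). Ti⁴⁺ < Zr⁴⁺ (same group, 1 shell fewer); Zr⁴⁺ < Y³⁺ (both 36 e⁻, Z=40>39); Y³⁺ < Sr²⁺ (both 36 e⁻, Z=39>38); Sr²⁺ < Rb⁺ (isoelectronic, higher Z=38 is smaller).

Rb⁺ > Sr²⁺ > Y³⁺ > Zr⁴⁺ > Ti⁴⁺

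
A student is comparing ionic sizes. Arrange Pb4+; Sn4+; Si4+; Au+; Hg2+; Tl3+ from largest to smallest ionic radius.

First list Z and electron count for each: Si4+ has 10 e⁻ (Z=14), Sn4+ has 46 e⁻ (Z=50), Pb4+ has 78 e⁻ (Z=82), Tl3+ has 78 e⁻ (Z=81), Hg2+ has 78 e⁻ (Z=80), Au+ has 78 e⁻ (Z=79). Si4+ < Sn4+ (same group, period 3 vs 5); Sn4+ < Pb4+ (same group, period 5 vs 6); Pb4+ < Tl3+ (isoelectronic, higher Z=82 is smaller); Tl3+ < Hg2+ (isoelectronic, higher Z=81 is smaller); Hg2+ < Au+ (isoelectronic, higher Z=80 is smaller).

Au+ > Hg2+ > Tl3+ > Pb4+ > Sn4+ > Si4+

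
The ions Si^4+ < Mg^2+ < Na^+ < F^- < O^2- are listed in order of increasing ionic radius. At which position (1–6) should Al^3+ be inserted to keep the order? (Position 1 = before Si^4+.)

Each ion has 10 electrons. The ranking follows nuclear charge in reverse — greater Z gives a smaller radius. Si^4+ (Z=14), Al^3+ (Z=13), Mg^2+ (Z=12), Na^+ (Z=11), F^- (Z=9), O^2- (Z=8).
The complete sequence is Si^4+ < Al^3+ < Mg^2+ < Na^+ < F^- < O^2-. Al^3+ sits at position 2.

2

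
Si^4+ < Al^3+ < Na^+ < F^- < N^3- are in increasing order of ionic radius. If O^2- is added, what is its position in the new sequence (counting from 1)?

5

Each ion has 10 electrons. The ranking follows nuclear charge in reverse — greater Z gives a smaller radius. Si^4+ (Z=14), Al^3+ (Z=13), Na^+ (Z=11), F^- (Z=9), O^2- (Z=8), N^3- (Z=7).
The complete sequence is Si^4+ < Al^3+ < Na^+ < F^- < O^2- < N^3-. O^2- sits at position 5.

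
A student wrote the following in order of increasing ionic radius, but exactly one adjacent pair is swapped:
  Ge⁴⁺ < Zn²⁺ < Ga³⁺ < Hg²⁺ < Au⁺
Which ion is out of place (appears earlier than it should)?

Check each adjacent pair. Zn²⁺ and Ga³⁺ are reversed: both have 28 electrons but Z(Ga)=31 > Z(Zn)=30, so Ga³⁺ should be the smaller of the two. No other neighbouring pair contradicts the periodic trends, so Zn²⁺ is the ion listed too early.

Zn²⁺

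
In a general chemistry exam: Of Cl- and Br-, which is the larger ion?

All are in the same group with charge -1. Radius grows down the group as n (the outermost shell) increases.

Br-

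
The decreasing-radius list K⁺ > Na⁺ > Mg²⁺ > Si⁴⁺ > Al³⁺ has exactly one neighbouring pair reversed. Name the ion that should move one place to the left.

Compare adjacent ions: both have 10 electrons but Z(Si)=14 > Z(Al)=13, so Si⁴⁺ should be the smaller of the two — yet in this decreasing list Si⁴⁺ sits before Al³⁺. Nothing else is reversed, so Al³⁺ should move one place to the left.

Al³⁺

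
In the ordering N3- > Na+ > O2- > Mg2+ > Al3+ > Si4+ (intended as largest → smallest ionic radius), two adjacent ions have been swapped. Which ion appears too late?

Scanning neighbour by neighbour, only Na+/O2- violates a trend: both have 10 electrons but Z(Na)=11 > Z(O)=8, so Na+ should be the smaller of the two. That makes O2- the one sitting a position late relative to where it belongs.

O2-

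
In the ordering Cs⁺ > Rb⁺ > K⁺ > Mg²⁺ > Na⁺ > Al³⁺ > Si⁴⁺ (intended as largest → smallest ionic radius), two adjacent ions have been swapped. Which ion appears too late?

Na⁺

The pair Mg²⁺, Na⁺ is the wrong way round — both have 10 electrons but Z(Mg)=12 > Z(Na)=11, so Mg²⁺ should be the smaller of the two. All other adjacent pairs agree with periodic trends, so Na⁺ is the misplaced ion.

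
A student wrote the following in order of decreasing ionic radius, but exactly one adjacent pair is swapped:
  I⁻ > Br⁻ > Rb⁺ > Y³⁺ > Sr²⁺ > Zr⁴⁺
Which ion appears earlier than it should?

Y³⁺

Check each adjacent pair. Y³⁺ and Sr²⁺ are reversed: they are isoelectronic (36 e⁻) and Y has more protons than Sr (39 vs 38), making Y³⁺ smaller. No other neighbouring pair contradicts the periodic trends, so Y³⁺ is the ion listed too early.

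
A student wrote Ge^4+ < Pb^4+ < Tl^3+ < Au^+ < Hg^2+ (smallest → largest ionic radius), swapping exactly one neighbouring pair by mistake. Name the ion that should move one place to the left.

Hg^2+

The pair Au^+, Hg^2+ is the wrong way round — both have 78 electrons but Z(Hg)=80 > Z(Au)=79, so Hg^2+ should be the smaller of the two. All other adjacent pairs agree with periodic trends, so Hg^2+ is the misplaced ion.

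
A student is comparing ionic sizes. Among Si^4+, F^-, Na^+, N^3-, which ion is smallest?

Si^4+

Each ion has 10 electrons. The ranking follows nuclear charge in reverse — greater Z gives a smaller radius. Si^4+ (Z=14), Na^+ (Z=11), F^- (Z=9), N^3- (Z=7).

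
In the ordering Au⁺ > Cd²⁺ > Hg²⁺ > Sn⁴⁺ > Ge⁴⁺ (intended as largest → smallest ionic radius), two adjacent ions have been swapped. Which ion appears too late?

Scanning neighbour by neighbour, only Cd²⁺/Hg²⁺ violates a trend: both in group 12 with the same charge; Cd²⁺ (period 5) has the smaller radius. That makes Hg²⁺ the one sitting a position late relative to where it belongs.

Hg²⁺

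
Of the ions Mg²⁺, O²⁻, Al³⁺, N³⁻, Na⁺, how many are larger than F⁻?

2

Isoelectronic series (10 e⁻ each). Size is set by nuclear charge: more protons means a smaller ion. Al³⁺ (Z=13), Mg²⁺ (Z=12), Na⁺ (Z=11), F⁻ (Z=9), O²⁻ (Z=8), N³⁻ (Z=7).
Ordering all of them (including F⁻) by radius gives Al³⁺ < Mg²⁺ < Na⁺ < F⁻ < O²⁻ < N³⁻. So 2 are larger.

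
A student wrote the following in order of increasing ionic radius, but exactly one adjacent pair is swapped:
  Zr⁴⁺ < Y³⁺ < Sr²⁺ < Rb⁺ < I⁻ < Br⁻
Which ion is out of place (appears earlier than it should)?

Check each adjacent pair. I⁻ and Br⁻ are reversed: both in group 17 with the same charge; Br⁻ (period 4) has the smaller radius. No other neighbouring pair contradicts the periodic trends, so I⁻ is the ion listed too early.

I⁻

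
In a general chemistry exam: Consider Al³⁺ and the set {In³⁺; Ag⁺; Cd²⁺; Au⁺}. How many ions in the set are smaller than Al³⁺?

0

Tabulating Z and e⁻: Al³⁺ (Z=13, 10 e⁻), In³⁺ (Z=49, 46 e⁻), Cd²⁺ (Z=48, 46 e⁻), Ag⁺ (Z=47, 46 e⁻), Au⁺ (Z=79, 78 e⁻). Al³⁺ < In³⁺ (same group, 2 shells fewer); In³⁺ < Cd²⁺ (both 46 e⁻, Z=49>48); Cd²⁺ < Ag⁺ (both 46 e⁻, Z=48>47); Ag⁺ < Au⁺ (same group, 1 shell fewer).
Relative to Al³⁺, the ions that are smaller are none. That's 0.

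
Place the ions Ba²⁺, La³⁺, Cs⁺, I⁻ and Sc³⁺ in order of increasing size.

Sc³⁺ < La³⁺ < Ba²⁺ < Cs⁺ < I⁻

First list Z and electron count for each: Sc³⁺ has 18 e⁻ (Z=21), La³⁺ has 54 e⁻ (Z=57), Ba²⁺ has 54 e⁻ (Z=56), Cs⁺ has 54 e⁻ (Z=55), I⁻ has 54 e⁻ (Z=53). Sc³⁺ < La³⁺ (same group, 2 shells fewer); La³⁺ < Ba²⁺ (both 54 e⁻, Z=57>56); Ba²⁺ < Cs⁺ (isoelectronic, higher Z=56 is smaller); Cs⁺ < I⁻ (both 54 e⁻, Z=55>53).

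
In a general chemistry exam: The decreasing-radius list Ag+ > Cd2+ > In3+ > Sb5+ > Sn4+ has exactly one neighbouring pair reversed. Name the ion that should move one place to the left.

Sn4+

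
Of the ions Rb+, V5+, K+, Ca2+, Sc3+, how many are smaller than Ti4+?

First list Z and electron count for each: V5+ (Z=23, 18 e⁻), Ti4+ (Z=22, 18 e⁻), Sc3+ (Z=21, 18 e⁻), Ca2+ (Z=20, 18 e⁻), K+ (Z=19, 18 e⁻), Rb+ (Z=37, 36 e⁻). V5+ < Ti4+ (isoelectronic, higher Z=23 is smaller); Ti4+ < Sc3+ (isoelectronic, higher Z=22 is smaller); Sc3+ < Ca2+ (both 18 e⁻, Z=21>20); Ca2+ < K+ (both 18 e⁻, Z=20>19); K+ < Rb+ (same group, 1 shell fewer).
Relative to Ti4+, the ions that are smaller are V5+. So 1 is smaller.

1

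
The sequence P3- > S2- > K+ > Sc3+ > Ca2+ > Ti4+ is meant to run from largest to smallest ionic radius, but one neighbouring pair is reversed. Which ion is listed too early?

Sc3+

Compare adjacent ions: Sc3+ and Ca2+ share 18 electrons; the higher nuclear charge on Sc (Z=21) contracts it more, so Sc3+ < Ca2+ — yet in this decreasing list Sc3+ sits before Ca2+. Nothing else is reversed, so Sc3+ should move one place to the right.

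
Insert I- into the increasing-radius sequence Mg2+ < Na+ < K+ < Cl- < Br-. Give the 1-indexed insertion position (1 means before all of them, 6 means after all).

6

Mg2+ (Z=12, 10 e⁻), Na+ (Z=11, 10 e⁻), K+ (Z=19, 18 e⁻), Cl- (Z=17, 18 e⁻), Br- (Z=35, 36 e⁻), I- (Z=53, 54 e⁻). Mg2+ < Na+ (both 10 e⁻, Z=12>11); Na+ < K+ (same group, period 3 vs 4); K+ < Cl- (isoelectronic, higher Z=19 is smaller); Cl- < Br- (same group, period 3 vs 4); Br- < I- (same group, 1 shell fewer).
The complete sequence is Mg2+ < Na+ < K+ < Cl- < Br- < I-. I- sits at position 6.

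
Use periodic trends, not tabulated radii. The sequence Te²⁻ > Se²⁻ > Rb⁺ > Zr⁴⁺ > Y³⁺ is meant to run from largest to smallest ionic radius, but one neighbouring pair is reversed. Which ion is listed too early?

Zr⁴⁺

Scanning neighbour by neighbour, only Zr⁴⁺/Y³⁺ violates a trend: they are isoelectronic (36 e⁻) and Zr has more protons than Y (40 vs 39), making Zr⁴⁺ smaller. That makes Zr⁴⁺ the one sitting a position early relative to where it belongs.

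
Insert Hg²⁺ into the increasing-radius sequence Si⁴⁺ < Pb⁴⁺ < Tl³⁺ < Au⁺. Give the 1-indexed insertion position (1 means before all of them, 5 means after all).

First list Z and electron count for each: Si⁴⁺ (Z=14, 10 e⁻), Pb⁴⁺ (Z=82, 78 e⁻), Tl³⁺ (Z=81, 78 e⁻), Hg²⁺ (Z=80, 78 e⁻), Au⁺ (Z=79, 78 e⁻). Si⁴⁺ < Pb⁴⁺ (same group, period 3 vs 6); Pb⁴⁺ < Tl³⁺ (both 78 e⁻, Z=82>81); Tl³⁺ < Hg²⁺ (isoelectronic, higher Z=81 is smaller); Hg²⁺ < Au⁺ (isoelectronic, higher Z=80 is smaller).
With Hg²⁺ included the full order is Si⁴⁺ < Pb⁴⁺ < Tl³⁺ < Hg²⁺ < Au⁺, so it takes position 4.

4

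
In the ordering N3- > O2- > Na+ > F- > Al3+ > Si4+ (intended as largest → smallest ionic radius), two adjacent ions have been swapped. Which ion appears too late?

F-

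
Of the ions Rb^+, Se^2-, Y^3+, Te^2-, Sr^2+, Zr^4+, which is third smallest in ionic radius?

Sr^2+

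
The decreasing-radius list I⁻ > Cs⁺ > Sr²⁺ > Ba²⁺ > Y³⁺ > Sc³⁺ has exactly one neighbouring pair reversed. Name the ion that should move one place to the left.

Ba²⁺

The pair Sr²⁺, Ba²⁺ is the wrong way round — Sr²⁺ and Ba²⁺ are in one column with the same charge; the lighter period-5 ion has one fewer shell and is smaller. All other adjacent pairs agree with periodic trends, so Ba²⁺ is the misplaced ion.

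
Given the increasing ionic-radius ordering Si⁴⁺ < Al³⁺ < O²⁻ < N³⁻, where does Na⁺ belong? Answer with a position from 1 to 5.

3

These species are isoelectronic with 10 electrons. The only difference is the number of protons: Si⁴⁺ (Z=14), Al³⁺ (Z=13), Na⁺ (Z=11), O²⁻ (Z=8), N³⁻ (Z=7). The strongest nuclear pull (Si⁴⁺) gives the smallest ion.
The complete sequence is Si⁴⁺ < Al³⁺ < Na⁺ < O²⁻ < N³⁻. Na⁺ sits at position 3.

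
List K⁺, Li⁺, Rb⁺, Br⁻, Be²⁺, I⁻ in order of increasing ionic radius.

Be²⁺: 2 e⁻, Z=4, Li⁺: 2 e⁻, Z=3, K⁺: 18 e⁻, Z=19, Rb⁺: 36 e⁻, Z=37, Br⁻: 36 e⁻, Z=35, I⁻: 54 e⁻, Z=53. Be²⁺ < Li⁺ (isoelectronic, higher Z=4 is smaller); Li⁺ < K⁺ (same group, period 2 vs 4); K⁺ < Rb⁺ (same group, period 4 vs 5); Rb⁺ < Br⁻ (isoelectronic, higher Z=37 is smaller); Br⁻ < I⁻ (same group, period 4 vs 5).

Be²⁺ < Li⁺ < K⁺ < Rb⁺ < Br⁻ < I⁻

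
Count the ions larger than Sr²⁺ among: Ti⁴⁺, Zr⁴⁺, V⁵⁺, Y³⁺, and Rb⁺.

1

V⁵⁺ has 18 e⁻ (Z=23), Ti⁴⁺ has 18 e⁻ (Z=22), Zr⁴⁺ has 36 e⁻ (Z=40), Y³⁺ has 36 e⁻ (Z=39), Sr²⁺ has 36 e⁻ (Z=38), Rb⁺ has 36 e⁻ (Z=37). V⁵⁺ < Ti⁴⁺ (isoelectronic, higher Z=23 is smaller); Ti⁴⁺ < Zr⁴⁺ (same group, 1 shell fewer); Zr⁴⁺ < Y³⁺ (both 36 e⁻, Z=40>39); Y³⁺ < Sr²⁺ (both 36 e⁻, Z=39>38); Sr²⁺ < Rb⁺ (both 36 e⁻, Z=38>37).
Relative to Sr²⁺, the ions that are larger are Rb⁺. So 1 is larger.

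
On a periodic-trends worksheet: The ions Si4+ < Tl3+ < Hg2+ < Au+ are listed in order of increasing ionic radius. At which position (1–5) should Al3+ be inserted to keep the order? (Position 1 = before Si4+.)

Si4+ (Z=14, 10 e⁻), Al3+ (Z=13, 10 e⁻), Tl3+ (Z=81, 78 e⁻), Hg2+ (Z=80, 78 e⁻), Au+ (Z=79, 78 e⁻). Si4+ < Al3+ (isoelectronic, higher Z=14 is smaller); Al3+ < Tl3+ (same group, period 3 vs 6); Tl3+ < Hg2+ (both 78 e⁻, Z=81>80); Hg2+ < Au+ (isoelectronic, higher Z=80 is smaller).
The complete sequence is Si4+ < Al3+ < Tl3+ < Hg2+ < Au+. Al3+ sits at position 2.

2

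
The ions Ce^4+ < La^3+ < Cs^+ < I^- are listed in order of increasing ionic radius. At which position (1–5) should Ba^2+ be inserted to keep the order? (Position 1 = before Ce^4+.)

3

These species are isoelectronic with 54 electrons. The only difference is the number of protons: Ce^4+ (Z=58), La^3+ (Z=57), Ba^2+ (Z=56), Cs^+ (Z=55), I^- (Z=53). The strongest nuclear pull (Ce^4+) gives the smallest ion.
The complete sequence is Ce^4+ < La^3+ < Ba^2+ < Cs^+ < I^-. Ba^2+ sits at position 3.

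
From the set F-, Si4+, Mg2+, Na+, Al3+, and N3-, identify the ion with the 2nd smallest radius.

Isoelectronic series (10 e⁻ each). Size is set by nuclear charge: more protons means a smaller ion. Si4+ (Z=14), Al3+ (Z=13), Mg2+ (Z=12), Na+ (Z=11), F- (Z=9), N3- (Z=7).
So the order is Si4+ < Al3+ < Mg2+ < Na+ < F- < N3-; the 2nd-smallest ion is Al3+.

Al3+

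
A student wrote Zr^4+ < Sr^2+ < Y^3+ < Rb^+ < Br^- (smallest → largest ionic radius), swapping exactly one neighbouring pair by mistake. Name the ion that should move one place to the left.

Y^3+

Check each adjacent pair. Sr^2+ and Y^3+ are reversed: they are isoelectronic (36 e⁻) and Y has more protons than Sr (39 vs 38), making Y^3+ smaller. No other neighbouring pair contradicts the periodic trends, so Y^3+ is the ion listed too late.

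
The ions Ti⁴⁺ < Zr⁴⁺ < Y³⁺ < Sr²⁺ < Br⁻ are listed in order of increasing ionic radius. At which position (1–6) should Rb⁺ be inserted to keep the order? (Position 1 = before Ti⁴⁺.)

5

Work out protons and electrons: Ti⁴⁺ has 18 e⁻ (Z=22), Zr⁴⁺ has 36 e⁻ (Z=40), Y³⁺ has 36 e⁻ (Z=39), Sr²⁺ has 36 e⁻ (Z=38), Rb⁺ has 36 e⁻ (Z=37), Br⁻ has 36 e⁻ (Z=35). Ti⁴⁺ < Zr⁴⁺ (same group, period 4 vs 5); Zr⁴⁺ < Y³⁺ (isoelectronic, higher Z=40 is smaller); Y³⁺ < Sr²⁺ (both 36 e⁻, Z=39>38); Sr²⁺ < Rb⁺ (isoelectronic, higher Z=38 is smaller); Rb⁺ < Br⁻ (both 36 e⁻, Z=37>35).
Putting Rb⁺ in gives Ti⁴⁺ < Zr⁴⁺ < Y³⁺ < Sr²⁺ < Rb⁺ < Br⁻; it lands at slot 5.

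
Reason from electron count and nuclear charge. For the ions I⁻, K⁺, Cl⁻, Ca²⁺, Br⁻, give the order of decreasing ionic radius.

I⁻ > Br⁻ > Cl⁻ > K⁺ > Ca²⁺

First list Z and electron count for each: Ca²⁺ has 18 e⁻ (Z=20), K⁺ has 18 e⁻ (Z=19), Cl⁻ has 18 e⁻ (Z=17), Br⁻ has 36 e⁻ (Z=35), I⁻ has 54 e⁻ (Z=53). Ca²⁺ < K⁺ (isoelectronic, higher Z=20 is smaller); K⁺ < Cl⁻ (isoelectronic, higher Z=19 is smaller); Cl⁻ < Br⁻ (same group, 1 shell fewer); Br⁻ < I⁻ (same group, 1 shell fewer).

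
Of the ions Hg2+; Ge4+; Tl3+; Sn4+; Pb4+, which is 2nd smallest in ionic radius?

First list Z and electron count for each: Ge4+ (Z=32, 28 e⁻), Sn4+ (Z=50, 46 e⁻), Pb4+ (Z=82, 78 e⁻), Tl3+ (Z=81, 78 e⁻), Hg2+ (Z=80, 78 e⁻). Ge4+ < Sn4+ (same group, period 4 vs 5); Sn4+ < Pb4+ (same group, period 5 vs 6); Pb4+ < Tl3+ (isoelectronic, higher Z=82 is smaller); Tl3+ < Hg2+ (both 78 e⁻, Z=81>80).
That gives Ge4+ < Sn4+ < Pb4+ < Tl3+ < Hg2+. From the smallest end, number 2 is Sn4+.

Sn4+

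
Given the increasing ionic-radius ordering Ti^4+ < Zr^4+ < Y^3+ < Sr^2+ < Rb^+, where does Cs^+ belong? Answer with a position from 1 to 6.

First list Z and electron count for each: Ti^4+ has 18 e⁻ (Z=22), Zr^4+ has 36 e⁻ (Z=40), Y^3+ has 36 e⁻ (Z=39), Sr^2+ has 36 e⁻ (Z=38), Rb^+ has 36 e⁻ (Z=37), Cs^+ has 54 e⁻ (Z=55). Ti^4+ < Zr^4+ (same group, period 4 vs 5); Zr^4+ < Y^3+ (isoelectronic, higher Z=40 is smaller); Y^3+ < Sr^2+ (both 36 e⁻, Z=39>38); Sr^2+ < Rb^+ (isoelectronic, higher Z=38 is smaller); Rb^+ < Cs^+ (same group, period 5 vs 6).
The complete sequence is Ti^4+ < Zr^4+ < Y^3+ < Sr^2+ < Rb^+ < Cs^+. Cs^+ sits at position 6.

6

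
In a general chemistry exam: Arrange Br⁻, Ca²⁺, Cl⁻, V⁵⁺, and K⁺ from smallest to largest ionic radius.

Tabulating Z and e⁻: V⁵⁺ has 18 e⁻ (Z=23), Ca²⁺ has 18 e⁻ (Z=20), K⁺ has 18 e⁻ (Z=19), Cl⁻ has 18 e⁻ (Z=17), Br⁻ has 36 e⁻ (Z=35). V⁵⁺ < Ca²⁺ (both 18 e⁻, Z=23>20); Ca²⁺ < K⁺ (both 18 e⁻, Z=20>19); K⁺ < Cl⁻ (both 18 e⁻, Z=19>17); Cl⁻ < Br⁻ (same group, period 3 vs 4).

V⁵⁺ < Ca²⁺ < K⁺ < Cl⁻ < Br⁻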